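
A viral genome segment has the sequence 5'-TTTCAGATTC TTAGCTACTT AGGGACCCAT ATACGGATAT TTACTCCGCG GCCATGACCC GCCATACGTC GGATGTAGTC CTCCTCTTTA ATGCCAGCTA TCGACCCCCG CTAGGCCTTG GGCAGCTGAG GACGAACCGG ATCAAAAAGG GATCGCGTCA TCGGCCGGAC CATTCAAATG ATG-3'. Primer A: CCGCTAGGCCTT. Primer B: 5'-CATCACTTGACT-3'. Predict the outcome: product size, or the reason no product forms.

No product — primer B has no binding site in the template.

Primer B (CATCACTTGACT) does not match the top strand, and its reverse complement AGTCAAGTGATG does not match either.
With no annealing site for primer B, no amplification occurs.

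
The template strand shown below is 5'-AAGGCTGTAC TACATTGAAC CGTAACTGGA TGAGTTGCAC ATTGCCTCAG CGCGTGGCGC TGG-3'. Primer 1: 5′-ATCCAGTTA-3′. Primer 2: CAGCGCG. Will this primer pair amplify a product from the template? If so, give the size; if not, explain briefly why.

Primer 1 (ATCCAGTTA) has reverse complement TAACTGGAT, which matches the top strand at positions 23–31; primer 1 anneals to the top strand there with its 3' end pointing upstream toward position 23.
Primer 2 (CAGCGCG) matches the top strand directly at positions 48–54; it anneals to the bottom strand with its 3' end pointing downstream toward position 54.
The 3' ends diverge (primer 1 extends toward position 1, primer 2 toward position 63), so the primers never converge on a shared product.

No product — the primers' 3' ends point away from each other.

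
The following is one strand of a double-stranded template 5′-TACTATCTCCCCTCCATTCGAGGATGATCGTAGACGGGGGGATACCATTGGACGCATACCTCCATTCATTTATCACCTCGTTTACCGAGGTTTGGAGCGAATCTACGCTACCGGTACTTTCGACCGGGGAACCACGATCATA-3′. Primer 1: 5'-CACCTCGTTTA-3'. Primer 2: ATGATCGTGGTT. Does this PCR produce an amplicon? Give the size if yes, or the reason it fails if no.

Yes — a 68 bp product.

Primer 1 (CACCTCGTTTA) matches the top strand at positions 74–84; it acts as a forward primer.
Primer 2's reverse complement is AACCACGATCAT, matching the top strand at positions 130–141; it acts as a reverse primer.
The 3' ends face each other across positions 74–141, giving a 68 bp product.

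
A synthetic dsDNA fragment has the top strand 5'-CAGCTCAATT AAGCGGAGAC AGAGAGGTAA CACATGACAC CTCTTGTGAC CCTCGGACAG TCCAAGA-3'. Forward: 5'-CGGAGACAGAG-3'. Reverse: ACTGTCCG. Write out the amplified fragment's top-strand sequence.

5'-CGGAGACAGAGAGGTAACACATGACACCTCTTGTGACCCTCGGACAGT-3'

Forward primer CGGAGACAGAG is found on the top strand at positions 14–24.
The reverse primer's reverse complement is CGGACAGT, which matches the template at positions 54–61.
The product is the template from position 14 through 61 (48 bp).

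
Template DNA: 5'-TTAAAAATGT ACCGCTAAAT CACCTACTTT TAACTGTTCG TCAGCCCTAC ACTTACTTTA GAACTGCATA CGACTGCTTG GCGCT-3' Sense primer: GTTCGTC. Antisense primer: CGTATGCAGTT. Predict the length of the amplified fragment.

Scanning the template, GTTCGTC occurs at positions 36–42; this primer anneals to the bottom strand there with its 3' end pointing downstream.
The reverse primer's reverse complement is AACTGCATACG, which matches the template at positions 62–72.
Amplicon spans positions 36–72: 37 bp.

37 bp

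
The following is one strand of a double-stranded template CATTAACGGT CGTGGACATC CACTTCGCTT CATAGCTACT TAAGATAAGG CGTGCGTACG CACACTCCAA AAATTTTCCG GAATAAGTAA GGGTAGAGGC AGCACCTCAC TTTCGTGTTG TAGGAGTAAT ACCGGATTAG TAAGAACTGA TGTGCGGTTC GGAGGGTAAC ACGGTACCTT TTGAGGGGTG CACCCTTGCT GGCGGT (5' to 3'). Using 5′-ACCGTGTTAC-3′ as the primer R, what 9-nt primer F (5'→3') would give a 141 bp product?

5'-GCTACTTAA-3'

The reverse primer's reverse complement GTAACACGGT matches the template at positions 166–175, so the product ends at position 175.
A 141 bp product then starts at position 175 − 141 + 1 = 35.
The forward primer is identical to the top strand there: GCTACTTAA.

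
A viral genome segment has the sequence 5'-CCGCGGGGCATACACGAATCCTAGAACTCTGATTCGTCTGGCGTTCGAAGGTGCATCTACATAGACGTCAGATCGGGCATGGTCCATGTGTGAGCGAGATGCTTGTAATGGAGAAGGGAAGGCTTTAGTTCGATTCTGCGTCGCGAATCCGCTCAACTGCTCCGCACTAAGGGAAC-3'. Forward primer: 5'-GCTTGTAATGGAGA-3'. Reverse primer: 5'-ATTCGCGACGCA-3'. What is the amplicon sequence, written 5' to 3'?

5'-GCTTGTAATGGAGAAGGGAAGGCTTTAGTTCGATTCTGCGTCGCGAAT-3'

Forward primer GCTTGTAATGGAGA is found on the top strand at positions 101–114.
Taking the reverse complement of ATTCGCGACGCA gives TGCGTCGCGAAT, found at positions 137–148 on the template; the primer anneals here to the top strand with its 3' end pointing upstream.
The product is the template from position 101 through 148 (48 bp).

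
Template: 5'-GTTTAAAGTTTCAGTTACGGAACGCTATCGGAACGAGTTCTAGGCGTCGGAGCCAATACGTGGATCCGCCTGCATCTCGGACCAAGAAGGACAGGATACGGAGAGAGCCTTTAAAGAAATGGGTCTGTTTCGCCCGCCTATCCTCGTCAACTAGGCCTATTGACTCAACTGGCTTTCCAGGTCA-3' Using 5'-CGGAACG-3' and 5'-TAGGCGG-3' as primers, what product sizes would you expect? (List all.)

123 bp, 112 bp

The forward primer CGGAACG matches the top strand at positions 18–24, 29–35.
The reverse primer's reverse complement is CCGCCTA, matching at positions 134–140.
Each forward site pairs with the reverse site to give a product ending at position 140: sizes 123, 112 bp.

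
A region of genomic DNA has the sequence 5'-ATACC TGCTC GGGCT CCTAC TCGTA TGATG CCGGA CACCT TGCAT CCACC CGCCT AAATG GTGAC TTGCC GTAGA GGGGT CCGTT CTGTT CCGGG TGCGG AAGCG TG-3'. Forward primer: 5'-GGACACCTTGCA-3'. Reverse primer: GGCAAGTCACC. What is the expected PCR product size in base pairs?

Forward primer GGACACCTTGCA is found on the top strand at positions 33–44.
The reverse primer's reverse complement is GGTGACTTGCC, which matches the template at positions 60–70.
Amplicon spans positions 33–70: 38 bp.

38 bp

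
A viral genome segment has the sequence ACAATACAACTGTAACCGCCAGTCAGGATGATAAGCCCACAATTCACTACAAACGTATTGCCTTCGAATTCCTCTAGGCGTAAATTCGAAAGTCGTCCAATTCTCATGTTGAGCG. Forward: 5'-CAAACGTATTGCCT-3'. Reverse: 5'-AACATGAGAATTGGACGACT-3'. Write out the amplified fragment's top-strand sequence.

5'-CAAACGTATTGCCTTCGAATTCCTCTAGGCGTAAATTCGAAAGTCGTCCAATTCTCATGTT-3'

The forward primer matches the template at positions 50–63.
The reverse primer's reverse complement is AGTCGTCCAATTCTCATGTT, which matches the template at positions 91–110.
The product is the template from position 50 through 110 (61 bp).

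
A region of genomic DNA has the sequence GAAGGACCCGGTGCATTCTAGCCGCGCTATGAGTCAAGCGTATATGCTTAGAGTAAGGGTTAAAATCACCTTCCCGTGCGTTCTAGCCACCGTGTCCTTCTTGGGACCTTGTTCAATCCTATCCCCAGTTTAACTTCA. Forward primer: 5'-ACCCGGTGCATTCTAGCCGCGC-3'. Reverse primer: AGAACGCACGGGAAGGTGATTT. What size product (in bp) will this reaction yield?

79 bp

Forward primer ACCCGGTGCATTCTAGCCGCGC is found on the top strand at positions 6–27.
Taking the reverse complement of AGAACGCACGGGAAGGTGATTT gives AAATCACCTTCCCGTGCGTTCT, found at positions 63–84 on the template; the primer anneals here to the top strand with its 3' end pointing upstream.
Product length = (reverse-primer end) − (forward-primer start) + 1 = 84 − 6 + 1 = 79 bp.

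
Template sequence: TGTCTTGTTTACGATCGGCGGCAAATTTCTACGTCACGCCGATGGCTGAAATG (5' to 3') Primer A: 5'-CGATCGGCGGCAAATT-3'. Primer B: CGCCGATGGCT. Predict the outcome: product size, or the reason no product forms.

Primer A (CGATCGGCGGCAAATT) matches the top strand at positions 12–27 (3' end points downstream).
Primer B (CGCCGATGGCT) also matches the top strand directly, at positions 37–47 — its reverse complement AGCCATCGGCG is not present.
Both primers anneal to the bottom strand with 3' ends pointing the same way, so neither can prime synthesis back toward the other.

No product — both primers anneal to the same strand and extend in the same direction.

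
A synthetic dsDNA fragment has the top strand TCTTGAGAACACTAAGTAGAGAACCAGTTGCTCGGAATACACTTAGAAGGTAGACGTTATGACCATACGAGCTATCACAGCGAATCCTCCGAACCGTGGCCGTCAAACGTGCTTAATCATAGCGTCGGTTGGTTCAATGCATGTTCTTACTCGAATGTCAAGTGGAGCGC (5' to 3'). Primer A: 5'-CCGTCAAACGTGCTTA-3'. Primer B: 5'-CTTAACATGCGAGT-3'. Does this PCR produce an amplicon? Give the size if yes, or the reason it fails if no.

No product — primer B has no binding site in the template.

Primer B (CTTAACATGCGAGT) does not match the top strand, and its reverse complement ACTCGCATGTTAAG does not match either.
With no annealing site for primer B, no amplification occurs.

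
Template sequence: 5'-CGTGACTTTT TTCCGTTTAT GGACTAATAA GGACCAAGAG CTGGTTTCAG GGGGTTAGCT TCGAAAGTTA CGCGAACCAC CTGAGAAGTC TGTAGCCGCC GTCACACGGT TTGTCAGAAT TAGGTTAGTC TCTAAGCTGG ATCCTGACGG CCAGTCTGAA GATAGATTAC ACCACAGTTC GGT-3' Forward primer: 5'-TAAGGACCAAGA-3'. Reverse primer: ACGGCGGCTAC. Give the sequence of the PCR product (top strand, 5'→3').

5'-TAAGGACCAAGAGCTGGTTTCAGGGGGTTAGCTTCGAAAGTTACGCGAACCACCTGAGAAGTCTGTAGCCGCCGT-3'

Scanning the template, TAAGGACCAAGA occurs at positions 28–39; this primer anneals to the bottom strand there with its 3' end pointing downstream.
Reverse complement of the reverse primer: GTAGCCGCCGT. This occurs on the top strand at positions 92–102.
The product is the template from position 28 through 102 (75 bp).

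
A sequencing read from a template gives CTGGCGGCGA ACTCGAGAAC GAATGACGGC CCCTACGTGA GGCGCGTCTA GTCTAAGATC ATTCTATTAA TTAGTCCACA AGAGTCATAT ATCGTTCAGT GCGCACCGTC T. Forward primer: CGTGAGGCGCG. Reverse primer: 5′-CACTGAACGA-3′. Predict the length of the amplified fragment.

The forward primer matches the template at positions 36–46.
The reverse primer's reverse complement is TCGTTCAGTG, which matches the template at positions 92–101.
Product length = (reverse-primer end) − (forward-primer start) + 1 = 101 − 36 + 1 = 66 bp.

66 bp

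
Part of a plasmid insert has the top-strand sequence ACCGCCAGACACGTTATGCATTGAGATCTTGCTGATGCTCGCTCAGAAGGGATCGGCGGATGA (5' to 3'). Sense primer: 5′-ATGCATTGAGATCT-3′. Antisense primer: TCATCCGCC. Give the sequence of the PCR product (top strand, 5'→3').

The forward primer matches the template at positions 16–29.
Reverse complement of the reverse primer: GGCGGATGA. This occurs on the top strand at positions 55–63.
The product is the template from position 16 through 63 (48 bp).

5'-ATGCATTGAGATCTTGCTGATGCTCGCTCAGAAGGGATCGGCGGATGA-3'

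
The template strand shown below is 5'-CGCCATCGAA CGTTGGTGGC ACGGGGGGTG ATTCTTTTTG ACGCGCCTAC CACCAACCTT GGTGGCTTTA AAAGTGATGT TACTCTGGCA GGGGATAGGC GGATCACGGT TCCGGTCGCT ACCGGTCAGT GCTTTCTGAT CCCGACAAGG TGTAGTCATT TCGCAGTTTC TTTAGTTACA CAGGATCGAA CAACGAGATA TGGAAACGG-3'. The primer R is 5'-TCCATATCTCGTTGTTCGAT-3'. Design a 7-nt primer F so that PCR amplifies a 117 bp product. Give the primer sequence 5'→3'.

5'-GCAGGGG-3'

The reverse primer's reverse complement ATCGAACAACGAGATATGGA matches the template at positions 185–204, so the product ends at position 204.
A 117 bp product then starts at position 204 − 117 + 1 = 88.
The forward primer is identical to the top strand there: GCAGGGG.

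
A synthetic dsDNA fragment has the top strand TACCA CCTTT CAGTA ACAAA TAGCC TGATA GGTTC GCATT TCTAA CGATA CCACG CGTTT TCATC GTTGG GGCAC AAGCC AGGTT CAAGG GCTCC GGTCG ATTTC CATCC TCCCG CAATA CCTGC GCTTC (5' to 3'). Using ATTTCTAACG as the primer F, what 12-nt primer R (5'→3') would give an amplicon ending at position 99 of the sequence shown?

5'-GACCGGAGCCCT-3'

The forward primer binds at positions 38–47; the product's 3' end on the top strand is position 99.
The reverse primer anneals to the top strand over positions 88–99, i.e. to AGGGCTCCGGTC.
Its sequence written 5'→3' is the reverse complement: GACCGGAGCCCT.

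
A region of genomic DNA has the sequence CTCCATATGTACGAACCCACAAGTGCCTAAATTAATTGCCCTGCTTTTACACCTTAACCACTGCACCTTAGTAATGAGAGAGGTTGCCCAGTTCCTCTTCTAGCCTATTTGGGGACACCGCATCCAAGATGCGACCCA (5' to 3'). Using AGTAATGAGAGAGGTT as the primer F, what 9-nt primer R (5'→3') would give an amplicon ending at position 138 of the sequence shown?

The forward primer binds at positions 70–85; the product's 3' end on the top strand is position 138.
The reverse primer anneals to the top strand over positions 130–138, i.e. to TGCGACCCA.
Its sequence written 5'→3' is the reverse complement: TGGGTCGCA.

5'-TGGGTCGCA-3'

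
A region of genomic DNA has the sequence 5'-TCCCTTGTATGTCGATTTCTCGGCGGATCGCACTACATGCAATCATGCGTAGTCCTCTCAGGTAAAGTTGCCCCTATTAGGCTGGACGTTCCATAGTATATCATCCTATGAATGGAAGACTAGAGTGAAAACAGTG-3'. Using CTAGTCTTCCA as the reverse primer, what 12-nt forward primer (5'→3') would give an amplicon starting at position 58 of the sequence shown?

5'-TCAGGTAAAGTT-3'

The reverse primer's reverse complement TGGAAGACTAG matches the template at positions 113–123; the product starts at position 58.
The forward primer is identical to the top strand over positions 58–69: TCAGGTAAAGTT.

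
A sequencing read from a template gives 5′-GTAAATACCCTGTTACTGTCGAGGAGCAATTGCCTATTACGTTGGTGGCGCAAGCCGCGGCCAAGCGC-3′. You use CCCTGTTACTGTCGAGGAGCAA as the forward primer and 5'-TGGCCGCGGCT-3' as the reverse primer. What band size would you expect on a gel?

56 bp

The forward primer matches the template at positions 8–29.
The reverse primer's reverse complement is AGCCGCGGCCA, which matches the template at positions 53–63.
Amplicon spans positions 8–63: 56 bp.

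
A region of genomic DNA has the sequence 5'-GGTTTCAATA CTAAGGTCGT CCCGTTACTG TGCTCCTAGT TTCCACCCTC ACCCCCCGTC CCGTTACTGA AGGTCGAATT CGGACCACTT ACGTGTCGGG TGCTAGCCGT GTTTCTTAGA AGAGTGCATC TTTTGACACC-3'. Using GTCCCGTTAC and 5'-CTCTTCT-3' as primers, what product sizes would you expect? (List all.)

The forward primer GTCCCGTTAC matches the top strand at positions 19–28, 58–67.
The reverse primer's reverse complement is AGAAGAG, matching at positions 118–124.
Each forward site pairs with the reverse site to give a product ending at position 124: sizes 106, 67 bp.

106 bp, 67 bp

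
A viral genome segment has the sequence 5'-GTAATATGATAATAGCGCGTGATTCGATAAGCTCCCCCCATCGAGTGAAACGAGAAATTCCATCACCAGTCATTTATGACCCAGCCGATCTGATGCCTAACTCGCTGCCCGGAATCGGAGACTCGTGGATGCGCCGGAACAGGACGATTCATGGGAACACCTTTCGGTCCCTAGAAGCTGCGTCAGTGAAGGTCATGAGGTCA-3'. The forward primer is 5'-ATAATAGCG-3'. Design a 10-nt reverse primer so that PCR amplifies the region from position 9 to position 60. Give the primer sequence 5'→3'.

The product's 3' end on the top strand is position 60.
The reverse primer anneals to the top strand over positions 51–60, i.e. to CGAGAAATTC.
Its sequence written 5'→3' is the reverse complement: GAATTTCTCG.

5'-GAATTTCTCG-3'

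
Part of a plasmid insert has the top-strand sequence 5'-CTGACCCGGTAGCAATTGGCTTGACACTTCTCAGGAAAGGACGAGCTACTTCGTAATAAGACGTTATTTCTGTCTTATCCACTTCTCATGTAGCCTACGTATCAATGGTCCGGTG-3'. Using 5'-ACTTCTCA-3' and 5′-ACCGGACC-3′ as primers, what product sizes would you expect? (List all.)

89 bp, 34 bp

The forward primer ACTTCTCA matches the top strand at positions 26–33, 81–88.
The reverse primer's reverse complement is GGTCCGGT, matching at positions 107–114.
Each forward site pairs with the reverse site to give a product ending at position 114: sizes 89, 34 bp.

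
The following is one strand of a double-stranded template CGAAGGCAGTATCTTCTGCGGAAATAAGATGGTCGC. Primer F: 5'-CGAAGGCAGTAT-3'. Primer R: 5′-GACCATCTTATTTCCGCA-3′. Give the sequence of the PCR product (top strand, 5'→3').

5'-CGAAGGCAGTATCTTCTGCGGAAATAAGATGGTC-3'

The forward primer matches the template at positions 1–12.
The reverse primer's reverse complement is TGCGGAAATAAGATGGTC, which matches the template at positions 17–34.
The product is the template from position 1 through 34 (34 bp).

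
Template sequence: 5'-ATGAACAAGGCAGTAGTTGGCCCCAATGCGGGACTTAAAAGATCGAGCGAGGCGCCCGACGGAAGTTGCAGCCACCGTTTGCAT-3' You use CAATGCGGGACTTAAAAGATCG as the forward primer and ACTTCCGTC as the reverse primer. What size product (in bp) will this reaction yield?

Scanning the template, CAATGCGGGACTTAAAAGATCG occurs at positions 24–45; this primer anneals to the bottom strand there with its 3' end pointing downstream.
Reverse complement of the reverse primer: GACGGAAGT. This occurs on the top strand at positions 58–66.
Amplicon spans positions 24–66: 43 bp.

43 bp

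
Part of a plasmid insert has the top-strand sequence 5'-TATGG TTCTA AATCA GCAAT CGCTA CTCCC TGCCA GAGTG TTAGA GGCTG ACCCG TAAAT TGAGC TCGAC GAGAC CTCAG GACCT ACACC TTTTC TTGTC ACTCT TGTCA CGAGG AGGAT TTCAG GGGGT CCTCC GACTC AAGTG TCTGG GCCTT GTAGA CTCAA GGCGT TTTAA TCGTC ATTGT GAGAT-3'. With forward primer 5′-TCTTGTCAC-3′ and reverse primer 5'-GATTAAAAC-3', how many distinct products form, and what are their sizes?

The forward primer TCTTGTCAC matches the top strand at positions 94–102, 103–111.
The reverse primer's reverse complement is GTTTTAATC, matching at positions 169–177.
Each forward site pairs with the reverse site to give a product ending at position 177: sizes 84, 75 bp.

Two products: 84 bp, 75 bp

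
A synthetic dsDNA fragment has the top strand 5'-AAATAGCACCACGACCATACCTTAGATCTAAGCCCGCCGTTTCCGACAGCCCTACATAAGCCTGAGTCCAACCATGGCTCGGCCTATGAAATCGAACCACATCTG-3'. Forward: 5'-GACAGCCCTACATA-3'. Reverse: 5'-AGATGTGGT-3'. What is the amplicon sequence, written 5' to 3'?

The forward primer matches the template at positions 45–58.
The reverse primer's reverse complement is ACCACATCT, which matches the template at positions 96–104.
The product is the template from position 45 through 104 (60 bp).

5'-GACAGCCCTACATAAGCCTGAGTCCAACCATGGCTCGGCCTATGAAATCGAACCACATCT-3'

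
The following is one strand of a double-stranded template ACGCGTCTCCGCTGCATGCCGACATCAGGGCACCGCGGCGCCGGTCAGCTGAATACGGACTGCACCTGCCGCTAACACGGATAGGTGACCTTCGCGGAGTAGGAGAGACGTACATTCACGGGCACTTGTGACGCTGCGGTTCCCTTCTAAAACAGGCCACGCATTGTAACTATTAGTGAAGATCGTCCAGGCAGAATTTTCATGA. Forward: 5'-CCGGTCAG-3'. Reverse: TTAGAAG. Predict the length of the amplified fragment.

Forward primer CCGGTCAG is found on the top strand at positions 41–48.
Taking the reverse complement of TTAGAAG gives CTTCTAA, found at positions 144–150 on the template; the primer anneals here to the top strand with its 3' end pointing upstream.
The product runs from position 41 to position 150, so its length is 150 − 41 + 1 = 110 bp.

110 bp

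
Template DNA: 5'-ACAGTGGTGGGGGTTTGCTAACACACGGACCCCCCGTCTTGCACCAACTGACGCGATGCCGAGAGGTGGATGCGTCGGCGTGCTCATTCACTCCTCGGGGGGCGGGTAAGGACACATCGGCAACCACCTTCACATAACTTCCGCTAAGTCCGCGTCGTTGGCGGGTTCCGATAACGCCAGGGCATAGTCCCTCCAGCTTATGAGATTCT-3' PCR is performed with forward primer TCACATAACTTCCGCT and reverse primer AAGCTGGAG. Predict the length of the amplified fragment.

70 bp

The forward primer matches the template at positions 130–145.
Reverse complement of the reverse primer: CTCCAGCTT. This occurs on the top strand at positions 191–199.
The product runs from position 130 to position 199, so its length is 199 − 130 + 1 = 70 bp.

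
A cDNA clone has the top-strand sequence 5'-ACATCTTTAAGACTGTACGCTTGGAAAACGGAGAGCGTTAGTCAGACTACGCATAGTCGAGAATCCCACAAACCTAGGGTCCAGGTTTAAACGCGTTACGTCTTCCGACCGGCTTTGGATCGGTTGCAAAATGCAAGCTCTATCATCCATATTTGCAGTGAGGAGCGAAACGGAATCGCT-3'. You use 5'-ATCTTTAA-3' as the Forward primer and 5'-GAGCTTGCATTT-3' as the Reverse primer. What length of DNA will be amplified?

138 bp

The forward primer matches the template at positions 3–10.
The reverse primer's reverse complement is AAATGCAAGCTC, which matches the template at positions 129–140.
Product length = (reverse-primer end) − (forward-primer start) + 1 = 140 − 3 + 1 = 138 bp.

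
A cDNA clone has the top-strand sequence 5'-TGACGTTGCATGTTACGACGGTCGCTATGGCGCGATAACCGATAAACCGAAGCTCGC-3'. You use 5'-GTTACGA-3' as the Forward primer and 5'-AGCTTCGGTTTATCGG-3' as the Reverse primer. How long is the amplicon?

43 bp

Forward primer GTTACGA is found on the top strand at positions 12–18.
Reverse complement of the reverse primer: CCGATAAACCGAAGCT. This occurs on the top strand at positions 39–54.
The product runs from position 12 to position 54, so its length is 54 − 12 + 1 = 43 bp.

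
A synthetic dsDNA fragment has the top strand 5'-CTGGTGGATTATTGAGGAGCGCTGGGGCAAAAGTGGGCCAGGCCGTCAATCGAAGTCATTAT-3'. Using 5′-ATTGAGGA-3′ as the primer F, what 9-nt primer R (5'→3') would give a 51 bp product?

5'-TAATGACTT-3'

The forward primer binds at positions 11–18, so a 51 bp product ends at position 11 + 51 − 1 = 61.
The reverse primer anneals to the top strand over positions 53–61, i.e. to AAGTCATTA.
Its sequence written 5'→3' is the reverse complement: TAATGACTT.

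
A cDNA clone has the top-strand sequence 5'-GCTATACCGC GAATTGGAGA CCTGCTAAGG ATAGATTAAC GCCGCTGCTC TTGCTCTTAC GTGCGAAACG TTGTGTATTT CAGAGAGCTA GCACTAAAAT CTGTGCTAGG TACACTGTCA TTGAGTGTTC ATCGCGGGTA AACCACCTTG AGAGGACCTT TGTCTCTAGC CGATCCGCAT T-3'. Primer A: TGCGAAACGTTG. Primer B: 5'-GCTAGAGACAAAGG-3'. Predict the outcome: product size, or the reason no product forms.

Primer A (TGCGAAACGTTG) matches the top strand at positions 62–73; it acts as a forward primer.
Primer B's reverse complement is CCTTTGTCTCTAGC, matching the top strand at positions 157–170; it acts as a reverse primer.
The 3' ends face each other across positions 62–170, giving a 109 bp product.

Yes — a 109 bp product.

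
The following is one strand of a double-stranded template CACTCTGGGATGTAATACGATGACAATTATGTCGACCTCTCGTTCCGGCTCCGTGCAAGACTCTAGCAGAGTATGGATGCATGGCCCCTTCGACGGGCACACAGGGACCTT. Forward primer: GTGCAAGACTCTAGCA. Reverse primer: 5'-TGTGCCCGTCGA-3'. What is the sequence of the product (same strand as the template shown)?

Scanning the template, GTGCAAGACTCTAGCA occurs at positions 53–68; this primer anneals to the bottom strand there with its 3' end pointing downstream.
Reverse complement of the reverse primer: TCGACGGGCACA. This occurs on the top strand at positions 90–101.
The product is the template from position 53 through 101 (49 bp).

5'-GTGCAAGACTCTAGCAGAGTATGGATGCATGGCCCCTTCGACGGGCACA-3'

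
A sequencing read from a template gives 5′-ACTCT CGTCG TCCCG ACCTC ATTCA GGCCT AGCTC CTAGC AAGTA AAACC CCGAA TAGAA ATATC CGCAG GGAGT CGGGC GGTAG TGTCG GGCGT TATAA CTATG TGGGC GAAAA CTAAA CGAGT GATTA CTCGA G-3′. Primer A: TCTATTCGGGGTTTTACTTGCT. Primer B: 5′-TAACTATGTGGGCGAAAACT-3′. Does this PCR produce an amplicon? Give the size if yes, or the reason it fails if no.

Primer A (TCTATTCGGGGTTTTACTTGCT) has reverse complement AGCAAGTAAAACCCCGAATAGA, which matches the top strand at positions 38–59; primer A anneals to the top strand there with its 3' end pointing upstream toward position 38.
Primer B (TAACTATGTGGGCGAAAACT) matches the top strand directly at positions 98–117; it anneals to the bottom strand with its 3' end pointing downstream toward position 117.
The 3' ends diverge (primer A extends toward position 1, primer B toward position 136), so the primers never converge on a shared product.

No product — the primers' 3' ends point away from each other.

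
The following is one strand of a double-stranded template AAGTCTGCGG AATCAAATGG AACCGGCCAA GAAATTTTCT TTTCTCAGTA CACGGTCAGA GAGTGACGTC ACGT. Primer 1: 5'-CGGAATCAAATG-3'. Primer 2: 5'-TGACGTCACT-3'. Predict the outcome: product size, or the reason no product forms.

Yes — a 64 bp product.

Primer 1 (CGGAATCAAATG) matches the top strand at positions 8–19; it acts as a forward primer.
Primer 2's reverse complement is AGTGACGTCA, matching the top strand at positions 62–71; it acts as a reverse primer.
The 3' ends face each other across positions 8–71, giving a 64 bp product.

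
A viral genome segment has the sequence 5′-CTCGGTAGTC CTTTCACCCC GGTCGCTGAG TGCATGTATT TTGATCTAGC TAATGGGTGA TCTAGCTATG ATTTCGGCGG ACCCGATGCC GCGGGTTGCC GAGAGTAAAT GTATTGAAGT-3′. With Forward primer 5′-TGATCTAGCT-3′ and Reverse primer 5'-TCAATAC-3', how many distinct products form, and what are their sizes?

The forward primer TGATCTAGCT matches the top strand at positions 42–51, 58–67.
The reverse primer's reverse complement is GTATTGA, matching at positions 111–117.
Each forward site pairs with the reverse site to give a product ending at position 117: sizes 76, 60 bp.

Two products: 76 bp, 60 bp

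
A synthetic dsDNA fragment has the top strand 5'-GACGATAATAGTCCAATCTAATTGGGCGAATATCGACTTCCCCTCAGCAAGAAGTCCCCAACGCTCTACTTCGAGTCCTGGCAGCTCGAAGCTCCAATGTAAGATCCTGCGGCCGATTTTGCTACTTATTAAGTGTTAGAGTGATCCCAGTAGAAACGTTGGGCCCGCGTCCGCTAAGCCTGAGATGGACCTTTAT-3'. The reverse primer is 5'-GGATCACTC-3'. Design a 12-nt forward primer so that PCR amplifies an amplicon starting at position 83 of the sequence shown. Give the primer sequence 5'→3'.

The reverse primer's reverse complement GAGTGATCC matches the template at positions 139–147; the product starts at position 83.
The forward primer is identical to the top strand over positions 83–94: AGCTCGAAGCTC.

5'-AGCTCGAAGCTC-3'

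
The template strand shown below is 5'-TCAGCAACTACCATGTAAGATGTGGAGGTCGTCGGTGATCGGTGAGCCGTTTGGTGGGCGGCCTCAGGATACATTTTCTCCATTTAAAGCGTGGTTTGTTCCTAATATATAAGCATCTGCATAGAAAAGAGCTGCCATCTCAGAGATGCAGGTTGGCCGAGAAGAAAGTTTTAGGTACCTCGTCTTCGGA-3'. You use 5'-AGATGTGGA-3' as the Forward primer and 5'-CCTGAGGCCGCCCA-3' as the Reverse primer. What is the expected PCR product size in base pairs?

51 bp

Forward primer AGATGTGGA is found on the top strand at positions 18–26.
Taking the reverse complement of CCTGAGGCCGCCCA gives TGGGCGGCCTCAGG, found at positions 55–68 on the template; the primer anneals here to the top strand with its 3' end pointing upstream.
The product runs from position 18 to position 68, so its length is 68 − 18 + 1 = 51 bp.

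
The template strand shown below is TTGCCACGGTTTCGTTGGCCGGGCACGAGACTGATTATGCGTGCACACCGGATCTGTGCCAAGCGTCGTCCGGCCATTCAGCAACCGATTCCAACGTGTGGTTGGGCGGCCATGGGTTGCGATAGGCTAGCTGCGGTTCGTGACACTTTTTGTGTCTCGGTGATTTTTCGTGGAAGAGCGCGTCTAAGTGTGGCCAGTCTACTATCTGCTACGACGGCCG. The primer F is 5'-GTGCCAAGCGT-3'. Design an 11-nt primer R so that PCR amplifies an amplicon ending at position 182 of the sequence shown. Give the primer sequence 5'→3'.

5'-CGCGCTCTTCC-3'

The forward primer binds at positions 56–66; the product's 3' end on the top strand is position 182.
The reverse primer anneals to the top strand over positions 172–182, i.e. to GGAAGAGCGCG.
Its sequence written 5'→3' is the reverse complement: CGCGCTCTTCC.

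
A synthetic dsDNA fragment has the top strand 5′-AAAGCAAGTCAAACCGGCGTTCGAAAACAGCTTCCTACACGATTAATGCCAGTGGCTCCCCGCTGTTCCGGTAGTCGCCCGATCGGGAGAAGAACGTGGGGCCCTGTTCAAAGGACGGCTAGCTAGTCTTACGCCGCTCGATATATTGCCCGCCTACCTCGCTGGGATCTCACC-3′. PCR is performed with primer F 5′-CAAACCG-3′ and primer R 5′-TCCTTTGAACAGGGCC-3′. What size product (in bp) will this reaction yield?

106 bp

Scanning the template, CAAACCG occurs at positions 10–16; this primer anneals to the bottom strand there with its 3' end pointing downstream.
Taking the reverse complement of TCCTTTGAACAGGGCC gives GGCCCTGTTCAAAGGA, found at positions 100–115 on the template; the primer anneals here to the top strand with its 3' end pointing upstream.
Product length = (reverse-primer end) − (forward-primer start) + 1 = 115 − 10 + 1 = 106 bp.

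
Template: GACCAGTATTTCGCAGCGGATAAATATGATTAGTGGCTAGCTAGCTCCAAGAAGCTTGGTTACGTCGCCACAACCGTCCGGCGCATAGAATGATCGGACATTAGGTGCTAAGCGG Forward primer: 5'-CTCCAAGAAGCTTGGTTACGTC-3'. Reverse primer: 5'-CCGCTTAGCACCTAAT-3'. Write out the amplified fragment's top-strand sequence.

5'-CTCCAAGAAGCTTGGTTACGTCGCCACAACCGTCCGGCGCATAGAATGATCGGACATTAGGTGCTAAGCGG-3'

Scanning the template, CTCCAAGAAGCTTGGTTACGTC occurs at positions 45–66; this primer anneals to the bottom strand there with its 3' end pointing downstream.
The reverse primer's reverse complement is ATTAGGTGCTAAGCGG, which matches the template at positions 100–115.
The product is the template from position 45 through 115 (71 bp).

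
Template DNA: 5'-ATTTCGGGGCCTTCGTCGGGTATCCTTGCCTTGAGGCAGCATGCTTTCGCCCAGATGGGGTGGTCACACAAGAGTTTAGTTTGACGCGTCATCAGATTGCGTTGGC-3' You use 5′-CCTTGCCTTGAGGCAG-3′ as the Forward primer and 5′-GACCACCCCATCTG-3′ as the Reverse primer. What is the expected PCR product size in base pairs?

Scanning the template, CCTTGCCTTGAGGCAG occurs at positions 24–39; this primer anneals to the bottom strand there with its 3' end pointing downstream.
Taking the reverse complement of GACCACCCCATCTG gives CAGATGGGGTGGTC, found at positions 52–65 on the template; the primer anneals here to the top strand with its 3' end pointing upstream.
The product runs from position 24 to position 65, so its length is 65 − 24 + 1 = 42 bp.

42 bp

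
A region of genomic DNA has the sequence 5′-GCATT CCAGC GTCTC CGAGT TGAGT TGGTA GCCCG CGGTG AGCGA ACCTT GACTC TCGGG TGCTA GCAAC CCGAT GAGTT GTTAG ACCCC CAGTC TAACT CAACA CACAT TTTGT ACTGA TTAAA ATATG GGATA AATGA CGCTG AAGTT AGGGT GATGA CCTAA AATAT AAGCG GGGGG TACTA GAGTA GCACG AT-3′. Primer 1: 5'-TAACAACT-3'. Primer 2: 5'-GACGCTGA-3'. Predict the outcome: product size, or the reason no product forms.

Primer 1 (TAACAACT) has reverse complement AGTTGTTA, which matches the top strand at positions 77–84; primer 1 anneals to the top strand there with its 3' end pointing upstream toward position 77.
Primer 2 (GACGCTGA) matches the top strand directly at positions 139–146; it anneals to the bottom strand with its 3' end pointing downstream toward position 146.
The 3' ends diverge (primer 1 extends toward position 1, primer 2 toward position 197), so the primers never converge on a shared product.

No product — the primers' 3' ends point away from each other.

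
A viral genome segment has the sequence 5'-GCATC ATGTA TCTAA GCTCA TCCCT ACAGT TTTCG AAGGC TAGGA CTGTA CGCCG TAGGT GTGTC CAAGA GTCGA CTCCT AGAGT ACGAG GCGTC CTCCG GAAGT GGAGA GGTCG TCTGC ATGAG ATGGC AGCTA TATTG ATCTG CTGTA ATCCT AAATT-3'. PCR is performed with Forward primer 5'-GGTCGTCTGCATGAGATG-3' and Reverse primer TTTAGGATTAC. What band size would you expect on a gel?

48 bp

Forward primer GGTCGTCTGCATGAGATG is found on the top strand at positions 111–128.
The reverse primer's reverse complement is GTAATCCTAAA, which matches the template at positions 148–158.
Amplicon spans positions 111–158: 48 bp.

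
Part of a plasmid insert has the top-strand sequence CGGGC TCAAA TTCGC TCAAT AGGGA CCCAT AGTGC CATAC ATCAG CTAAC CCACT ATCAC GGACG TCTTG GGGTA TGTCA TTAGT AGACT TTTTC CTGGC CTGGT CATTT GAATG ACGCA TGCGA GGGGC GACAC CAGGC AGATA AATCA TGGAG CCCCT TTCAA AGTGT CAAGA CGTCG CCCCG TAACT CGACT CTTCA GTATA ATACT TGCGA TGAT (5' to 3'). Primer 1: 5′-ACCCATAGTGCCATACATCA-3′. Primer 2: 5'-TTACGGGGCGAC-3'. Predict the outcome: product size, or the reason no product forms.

Primer 1 (ACCCATAGTGCCATACATCA) matches the top strand at positions 25–44; it acts as a forward primer.
Primer 2's reverse complement is GTCGCCCCGTAA, matching the top strand at positions 177–188; it acts as a reverse primer.
The 3' ends face each other across positions 25–188, giving a 164 bp product.

Yes — a 164 bp product.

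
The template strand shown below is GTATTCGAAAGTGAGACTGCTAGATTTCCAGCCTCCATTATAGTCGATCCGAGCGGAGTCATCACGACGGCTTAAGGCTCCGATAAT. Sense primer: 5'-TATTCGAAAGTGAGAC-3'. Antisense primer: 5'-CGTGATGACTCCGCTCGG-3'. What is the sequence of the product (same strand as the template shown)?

Scanning the template, TATTCGAAAGTGAGAC occurs at positions 2–17; this primer anneals to the bottom strand there with its 3' end pointing downstream.
Taking the reverse complement of CGTGATGACTCCGCTCGG gives CCGAGCGGAGTCATCACG, found at positions 49–66 on the template; the primer anneals here to the top strand with its 3' end pointing upstream.
The product is the template from position 2 through 66 (65 bp).

5'-TATTCGAAAGTGAGACTGCTAGATTTCCAGCCTCCATTATAGTCGATCCGAGCGGAGTCATCACG-3'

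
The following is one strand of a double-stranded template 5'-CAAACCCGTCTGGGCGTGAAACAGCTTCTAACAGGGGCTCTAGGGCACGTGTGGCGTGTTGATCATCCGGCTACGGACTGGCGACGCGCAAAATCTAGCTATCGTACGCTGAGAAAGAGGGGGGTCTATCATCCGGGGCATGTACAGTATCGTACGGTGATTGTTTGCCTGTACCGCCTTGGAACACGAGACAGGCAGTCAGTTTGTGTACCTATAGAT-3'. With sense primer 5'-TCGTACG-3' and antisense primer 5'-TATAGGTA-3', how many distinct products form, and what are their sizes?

Two products: 115 bp, 67 bp

The forward primer TCGTACG matches the top strand at positions 102–108, 150–156.
The reverse primer's reverse complement is TACCTATA, matching at positions 209–216.
Each forward site pairs with the reverse site to give a product ending at position 216: sizes 115, 67 bp.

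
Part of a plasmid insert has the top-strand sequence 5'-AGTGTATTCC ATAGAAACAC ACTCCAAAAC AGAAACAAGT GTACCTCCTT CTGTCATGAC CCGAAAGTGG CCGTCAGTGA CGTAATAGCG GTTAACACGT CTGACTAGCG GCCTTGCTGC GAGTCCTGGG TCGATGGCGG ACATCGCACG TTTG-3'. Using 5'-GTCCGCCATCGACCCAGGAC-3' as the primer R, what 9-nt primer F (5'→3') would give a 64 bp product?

The reverse primer's reverse complement GTCCTGGGTCGATGGCGGAC matches the template at positions 123–142, so the product ends at position 142.
A 64 bp product then starts at position 142 − 64 + 1 = 79.
The forward primer is identical to the top strand there: GACGTAATA.

5'-GACGTAATA-3'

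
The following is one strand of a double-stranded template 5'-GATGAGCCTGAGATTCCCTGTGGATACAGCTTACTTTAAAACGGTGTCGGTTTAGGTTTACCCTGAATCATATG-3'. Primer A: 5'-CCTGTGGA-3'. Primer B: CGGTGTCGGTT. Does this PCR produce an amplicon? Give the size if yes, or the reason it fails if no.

Primer A (CCTGTGGA) matches the top strand at positions 17–24 (3' end points downstream).
Primer B (CGGTGTCGGTT) also matches the top strand directly, at positions 42–52 — its reverse complement AACCGACACCG is not present.
Both primers anneal to the bottom strand with 3' ends pointing the same way, so neither can prime synthesis back toward the other.

No product — both primers anneal to the same strand and extend in the same direction.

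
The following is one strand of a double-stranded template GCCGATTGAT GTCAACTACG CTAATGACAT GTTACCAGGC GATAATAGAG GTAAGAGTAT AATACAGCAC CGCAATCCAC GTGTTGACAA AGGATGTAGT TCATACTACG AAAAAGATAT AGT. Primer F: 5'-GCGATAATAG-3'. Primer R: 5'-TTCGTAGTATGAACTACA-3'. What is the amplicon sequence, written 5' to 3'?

Scanning the template, GCGATAATAG occurs at positions 39–48; this primer anneals to the bottom strand there with its 3' end pointing downstream.
The reverse primer's reverse complement is TGTAGTTCATACTACGAA, which matches the template at positions 95–112.
The product is the template from position 39 through 112 (74 bp).

5'-GCGATAATAGAGGTAAGAGTATAATACAGCACCGCAATCCACGTGTTGACAAAGGATGTAGTTCATACTACGAA-3'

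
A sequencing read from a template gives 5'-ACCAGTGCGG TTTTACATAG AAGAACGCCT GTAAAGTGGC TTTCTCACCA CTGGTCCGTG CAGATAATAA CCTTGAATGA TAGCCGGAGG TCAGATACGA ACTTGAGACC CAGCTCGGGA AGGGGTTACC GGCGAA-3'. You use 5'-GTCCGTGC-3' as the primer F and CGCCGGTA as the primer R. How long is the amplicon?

81 bp

Scanning the template, GTCCGTGC occurs at positions 54–61; this primer anneals to the bottom strand there with its 3' end pointing downstream.
Reverse complement of the reverse primer: TACCGGCG. This occurs on the top strand at positions 127–134.
The product runs from position 54 to position 134, so its length is 134 − 54 + 1 = 81 bp.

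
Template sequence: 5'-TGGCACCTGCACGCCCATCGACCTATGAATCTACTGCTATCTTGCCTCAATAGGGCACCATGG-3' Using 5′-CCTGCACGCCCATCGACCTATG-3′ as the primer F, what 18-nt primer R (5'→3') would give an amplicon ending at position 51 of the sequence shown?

The forward primer binds at positions 6–27; the product's 3' end on the top strand is position 51.
The reverse primer anneals to the top strand over positions 34–51, i.e. to CTGCTATCTTGCCTCAAT.
Its sequence written 5'→3' is the reverse complement: ATTGAGGCAAGATAGCAG.

5'-ATTGAGGCAAGATAGCAG-3'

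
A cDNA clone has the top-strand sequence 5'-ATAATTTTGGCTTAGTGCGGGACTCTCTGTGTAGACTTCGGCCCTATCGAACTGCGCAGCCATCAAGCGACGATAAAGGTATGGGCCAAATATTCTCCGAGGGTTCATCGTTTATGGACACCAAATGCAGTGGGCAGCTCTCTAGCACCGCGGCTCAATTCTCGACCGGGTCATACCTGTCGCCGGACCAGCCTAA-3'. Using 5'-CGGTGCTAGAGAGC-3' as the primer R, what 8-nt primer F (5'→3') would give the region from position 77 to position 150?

The reverse primer's reverse complement GCTCTCTAGCACCG matches the template at positions 137–150; the product starts at position 77.
The forward primer is identical to the top strand over positions 77–84: AGGTATGG.

5'-AGGTATGG-3'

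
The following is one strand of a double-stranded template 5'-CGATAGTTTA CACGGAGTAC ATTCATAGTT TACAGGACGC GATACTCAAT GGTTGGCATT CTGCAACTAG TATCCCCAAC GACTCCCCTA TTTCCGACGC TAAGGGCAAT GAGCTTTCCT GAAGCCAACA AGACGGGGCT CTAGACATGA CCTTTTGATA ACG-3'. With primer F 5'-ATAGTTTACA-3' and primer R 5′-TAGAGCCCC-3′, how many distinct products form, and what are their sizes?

The forward primer ATAGTTTACA matches the top strand at positions 3–12, 25–34.
The reverse primer's reverse complement is GGGGCTCTA, matching at positions 135–143.
Each forward site pairs with the reverse site to give a product ending at position 143: sizes 141, 119 bp.

Two products: 141 bp, 119 bp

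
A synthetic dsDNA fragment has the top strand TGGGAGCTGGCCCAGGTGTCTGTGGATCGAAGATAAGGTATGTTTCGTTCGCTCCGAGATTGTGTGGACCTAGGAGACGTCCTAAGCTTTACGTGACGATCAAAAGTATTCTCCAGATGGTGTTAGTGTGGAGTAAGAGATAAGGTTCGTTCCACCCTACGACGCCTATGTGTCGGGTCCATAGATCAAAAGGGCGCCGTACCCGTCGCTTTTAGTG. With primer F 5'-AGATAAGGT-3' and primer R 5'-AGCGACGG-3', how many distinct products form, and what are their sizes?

Two products: 180 bp, 73 bp

The forward primer AGATAAGGT matches the top strand at positions 31–39, 138–146.
The reverse primer's reverse complement is CCGTCGCT, matching at positions 203–210.
Each forward site pairs with the reverse site to give a product ending at position 210: sizes 180, 73 bp.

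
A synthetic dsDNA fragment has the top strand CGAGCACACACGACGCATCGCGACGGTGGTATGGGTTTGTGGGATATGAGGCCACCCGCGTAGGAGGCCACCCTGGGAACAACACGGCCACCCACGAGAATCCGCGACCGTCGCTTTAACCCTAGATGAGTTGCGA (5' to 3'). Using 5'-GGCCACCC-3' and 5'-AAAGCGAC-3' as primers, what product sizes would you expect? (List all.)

The forward primer GGCCACCC matches the top strand at positions 50–57, 66–73, 86–93.
The reverse primer's reverse complement is GTCGCTTT, matching at positions 110–117.
Each forward site pairs with the reverse site to give a product ending at position 117: sizes 68, 52, 32 bp.

68 bp, 52 bp, 32 bp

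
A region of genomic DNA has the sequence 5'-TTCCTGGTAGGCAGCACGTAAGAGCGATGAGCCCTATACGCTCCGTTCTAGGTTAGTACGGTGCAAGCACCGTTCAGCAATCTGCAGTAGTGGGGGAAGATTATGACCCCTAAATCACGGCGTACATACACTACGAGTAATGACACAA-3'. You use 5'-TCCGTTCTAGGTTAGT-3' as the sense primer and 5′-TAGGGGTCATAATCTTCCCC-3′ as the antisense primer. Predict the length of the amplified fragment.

Forward primer TCCGTTCTAGGTTAGT is found on the top strand at positions 42–57.
Reverse complement of the reverse primer: GGGGAAGATTATGACCCCTA. This occurs on the top strand at positions 93–112.
The product runs from position 42 to position 112, so its length is 112 − 42 + 1 = 71 bp.

71 bp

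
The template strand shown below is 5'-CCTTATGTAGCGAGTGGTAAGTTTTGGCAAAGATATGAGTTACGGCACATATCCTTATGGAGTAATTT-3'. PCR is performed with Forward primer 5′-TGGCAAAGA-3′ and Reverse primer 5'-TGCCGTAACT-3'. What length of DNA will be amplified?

23 bp

Forward primer TGGCAAAGA is found on the top strand at positions 25–33.
Taking the reverse complement of TGCCGTAACT gives AGTTACGGCA, found at positions 38–47 on the template; the primer anneals here to the top strand with its 3' end pointing upstream.
Product length = (reverse-primer end) − (forward-primer start) + 1 = 47 − 25 + 1 = 23 bp.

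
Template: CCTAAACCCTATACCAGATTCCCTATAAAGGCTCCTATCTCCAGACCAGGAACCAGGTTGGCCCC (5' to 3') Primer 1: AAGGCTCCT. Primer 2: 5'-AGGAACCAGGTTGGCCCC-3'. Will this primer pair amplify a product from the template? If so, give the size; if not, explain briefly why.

No product — both primers anneal to the same strand and extend in the same direction.

Primer 1 (AAGGCTCCT) matches the top strand at positions 28–36 (3' end points downstream).
Primer 2 (AGGAACCAGGTTGGCCCC) also matches the top strand directly, at positions 48–65 — its reverse complement GGGGCCAACCTGGTTCCT is not present.
Both primers anneal to the bottom strand with 3' ends pointing the same way, so neither can prime synthesis back toward the other.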